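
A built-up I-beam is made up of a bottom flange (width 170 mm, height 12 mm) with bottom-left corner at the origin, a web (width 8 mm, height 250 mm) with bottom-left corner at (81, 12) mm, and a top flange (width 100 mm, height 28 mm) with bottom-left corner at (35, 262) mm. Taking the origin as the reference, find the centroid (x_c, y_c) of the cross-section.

bottom flange: A = 170 × 12 = 2040.00, centroid at (85.00, 6.00).
web: A = 8 × 250 = 2000.00, centroid at (85.00, 137.00).
top flange: A = 100 × 28 = 2800.00, centroid at (85.00, 276.00).
ΣA = 6840.00 mm², ΣAx_c = 581400.00 mm³, ΣAy_c = 1059040.00 mm³.
x_c = 581400.00/6840.00 = 85.00 mm; y_c = 1059040.00/6840.00 = 154.83 mm.

x_c = 85.00 mm, y_c = 154.83 mm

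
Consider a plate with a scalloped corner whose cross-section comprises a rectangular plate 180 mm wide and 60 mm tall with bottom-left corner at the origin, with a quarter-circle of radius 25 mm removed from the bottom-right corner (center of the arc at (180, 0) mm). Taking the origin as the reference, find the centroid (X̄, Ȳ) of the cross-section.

X̄ = 86.22 mm, Ȳ = 30.92 mm

plate: A = 180 × 60 = 10800.00, centroid at (90.00, 30.00).
removed quarter-circle: A = −¼π·25² = -490.87, centroid at (169.39, 10.61).
ΣA = 10309.13 mm²
ΣAX̄ = (10800.00)(90.00) + (-490.87)(169.39) = 888851.04 mm³
ΣAȲ = (10800.00)(30.00) + (-490.87)(10.61) = 318791.67 mm³
X̄ = 888851.04 / 10309.13 = 86.22 mm
Ȳ = 318791.67 / 10309.13 = 30.92 mm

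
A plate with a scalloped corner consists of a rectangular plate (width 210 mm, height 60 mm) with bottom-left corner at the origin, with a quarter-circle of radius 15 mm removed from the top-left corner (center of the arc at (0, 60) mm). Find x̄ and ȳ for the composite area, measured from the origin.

x̄ = 106.40 mm, ȳ = 29.66 mm

plate: A = 210 × 60 = 12600.00, centroid at (105.00, 30.00).
removed quarter-circle: A = −¼π·15² = -176.71, centroid at (6.37, 53.63).
ΣA = 12423.29 mm², ΣAx̄ = 1321875.00 mm³, ΣAȳ = 368522.12 mm³.
x̄ = 1321875.00/12423.29 = 106.40 mm; ȳ = 368522.12/12423.29 = 29.66 mm.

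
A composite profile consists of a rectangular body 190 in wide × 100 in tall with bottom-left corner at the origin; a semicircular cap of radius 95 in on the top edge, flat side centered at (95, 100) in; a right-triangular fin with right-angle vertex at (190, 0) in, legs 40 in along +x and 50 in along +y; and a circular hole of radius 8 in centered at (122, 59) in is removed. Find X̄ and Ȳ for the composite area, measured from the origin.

X̄ = 98.03 in, Ȳ = 86.65 in

Part | A | x̄ᵢ | ȳᵢ | A·x̄ᵢ | A·ȳᵢ
rectangular body | 19000.00 | 95.00 | 50.00 | 1805000.00 | 950000.00
semicircular top | 14176.44 | 95.00 | 140.32 | 1346761.50 | 1989227.02
triangular fin | 1000.00 | 203.33 | 16.67 | 203333.33 | 16666.67
hole | -201.06 | 122.00 | 59.00 | -24529.56 | -11862.65
Σ | 33975.37 |  |  | 3330565.28 | 2944031.03
X̄ = 3330565.28 / 33975.37 = 98.03 in
Ȳ = 2944031.03 / 33975.37 = 86.65 in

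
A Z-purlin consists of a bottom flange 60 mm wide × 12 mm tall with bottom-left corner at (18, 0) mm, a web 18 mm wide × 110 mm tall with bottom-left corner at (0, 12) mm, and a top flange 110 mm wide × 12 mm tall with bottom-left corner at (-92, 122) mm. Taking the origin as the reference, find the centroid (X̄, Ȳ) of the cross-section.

X̄ = 0.88 mm, Ȳ = 76.10 mm

Part | A | x̄ᵢ | ȳᵢ | A·x̄ᵢ | A·ȳᵢ
bottom flange | 720.00 | 48.00 | 6.00 | 34560.00 | 4320.00
web | 1980.00 | 9.00 | 67.00 | 17820.00 | 132660.00
top flange | 1320.00 | -37.00 | 128.00 | -48840.00 | 168960.00
Σ | 4020.00 |  |  | 3540.00 | 305940.00
X̄ = 3540.00 / 4020.00 = 0.88 mm
Ȳ = 305940.00 / 4020.00 = 76.10 mm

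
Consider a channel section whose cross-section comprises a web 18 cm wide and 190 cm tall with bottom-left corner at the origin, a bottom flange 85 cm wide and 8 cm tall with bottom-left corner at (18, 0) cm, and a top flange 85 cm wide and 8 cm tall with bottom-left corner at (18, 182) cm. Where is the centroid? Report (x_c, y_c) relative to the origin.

x_c = 23.65 cm, y_c = 95.00 cm

Part | A | x̄ᵢ | ȳᵢ | A·x̄ᵢ | A·ȳᵢ
web | 3420.00 | 9.00 | 95.00 | 30780.00 | 324900.00
bottom flange | 680.00 | 60.50 | 4.00 | 41140.00 | 2720.00
top flange | 680.00 | 60.50 | 186.00 | 41140.00 | 126480.00
Σ | 4780.00 |  |  | 113060.00 | 454100.00
x_c = 113060.00 / 4780.00 = 23.65 cm
y_c = 454100.00 / 4780.00 = 95.00 cm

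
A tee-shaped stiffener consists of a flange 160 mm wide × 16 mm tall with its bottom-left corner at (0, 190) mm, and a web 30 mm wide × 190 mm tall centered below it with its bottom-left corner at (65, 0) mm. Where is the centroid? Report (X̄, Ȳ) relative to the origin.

web: A = 30 × 190 = 5700.00, centroid at (80.00, 95.00).
flange: A = 160 × 16 = 2560.00, centroid at (80.00, 198.00).
ΣA = 8260.00 mm², ΣAX̄ = 660800.00 mm³, ΣAȲ = 1048380.00 mm³.
X̄ = 660800.00/8260.00 = 80.00 mm; Ȳ = 1048380.00/8260.00 = 126.92 mm.

X̄ = 80.00 mm, Ȳ = 126.92 mm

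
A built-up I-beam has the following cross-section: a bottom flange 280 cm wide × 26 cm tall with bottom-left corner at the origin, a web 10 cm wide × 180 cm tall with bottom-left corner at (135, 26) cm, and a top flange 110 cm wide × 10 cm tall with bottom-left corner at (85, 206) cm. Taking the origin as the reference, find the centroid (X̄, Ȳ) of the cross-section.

X̄ = 140.00 cm, Ȳ = 52.61 cm

bottom flange: A = 280 × 26 = 7280.00, centroid at (140.00, 13.00).
web: A = 10 × 180 = 1800.00, centroid at (140.00, 116.00).
top flange: A = 110 × 10 = 1100.00, centroid at (140.00, 211.00).
ΣA = 10180.00 cm²
ΣAX̄ = (7280.00)(140.00) + (1800.00)(140.00) + (1100.00)(140.00) = 1425200.00 cm³
ΣAȲ = (7280.00)(13.00) + (1800.00)(116.00) + (1100.00)(211.00) = 535540.00 cm³
X̄ = 1425200.00 / 10180.00 = 140.00 cm
Ȳ = 535540.00 / 10180.00 = 52.61 cm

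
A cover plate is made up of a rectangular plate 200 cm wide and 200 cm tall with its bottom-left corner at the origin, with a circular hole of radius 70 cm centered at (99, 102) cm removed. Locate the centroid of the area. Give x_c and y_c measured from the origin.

x_c = 100.63 cm, y_c = 98.75 cm

plate: A = 200 × 200 = 40000.00, centroid at (100.00, 100.00).
hole: A = −π·70² = -15393.80, centroid at (99.00, 102.00).
ΣA = 24606.20 cm², ΣAx_c = 2476013.40 cm³, ΣAy_c = 2429831.99 cm³.
x_c = 2476013.40/24606.20 = 100.63 cm; y_c = 2429831.99/24606.20 = 98.75 cm.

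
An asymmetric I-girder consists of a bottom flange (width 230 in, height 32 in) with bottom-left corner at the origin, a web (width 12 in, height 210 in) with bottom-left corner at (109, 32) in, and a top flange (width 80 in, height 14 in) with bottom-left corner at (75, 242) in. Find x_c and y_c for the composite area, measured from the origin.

Part | A | x̄ᵢ | ȳᵢ | A·x̄ᵢ | A·ȳᵢ
bottom flange | 7360.00 | 115.00 | 16.00 | 846400.00 | 117760.00
web | 2520.00 | 115.00 | 137.00 | 289800.00 | 345240.00
top flange | 1120.00 | 115.00 | 249.00 | 128800.00 | 278880.00
Σ | 11000.00 |  |  | 1265000.00 | 741880.00
x_c = 1265000.00 / 11000.00 = 115.00 in
y_c = 741880.00 / 11000.00 = 67.44 in

x_c = 115.00 in, y_c = 67.44 in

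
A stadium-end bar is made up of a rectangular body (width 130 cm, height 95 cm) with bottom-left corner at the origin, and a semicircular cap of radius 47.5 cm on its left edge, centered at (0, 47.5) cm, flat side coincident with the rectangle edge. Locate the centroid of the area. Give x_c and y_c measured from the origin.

rectangular body: A = 130 × 95 = 12350.00, centroid at (65.00, 47.50).
semicircular end: A = ½π·47.5² = 3544.11, centroid at (-20.16, 47.50).
ΣA = 15894.11 cm², ΣAx_c = 731302.08 cm³, ΣAy_c = 754970.19 cm³.
x_c = 731302.08/15894.11 = 46.01 cm; y_c = 754970.19/15894.11 = 47.50 cm.

x_c = 46.01 cm, y_c = 47.50 cm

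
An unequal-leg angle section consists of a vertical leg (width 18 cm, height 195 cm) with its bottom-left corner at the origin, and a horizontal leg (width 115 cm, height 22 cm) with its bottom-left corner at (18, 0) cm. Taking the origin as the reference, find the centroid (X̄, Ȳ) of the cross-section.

Part | A | x̄ᵢ | ȳᵢ | A·x̄ᵢ | A·ȳᵢ
vertical leg | 3510.00 | 9.00 | 97.50 | 31590.00 | 342225.00
horizontal leg | 2530.00 | 75.50 | 11.00 | 191015.00 | 27830.00
Σ | 6040.00 |  |  | 222605.00 | 370055.00
X̄ = 222605.00 / 6040.00 = 36.86 cm
Ȳ = 370055.00 / 6040.00 = 61.27 cm

X̄ = 36.86 cm, Ȳ = 61.27 cm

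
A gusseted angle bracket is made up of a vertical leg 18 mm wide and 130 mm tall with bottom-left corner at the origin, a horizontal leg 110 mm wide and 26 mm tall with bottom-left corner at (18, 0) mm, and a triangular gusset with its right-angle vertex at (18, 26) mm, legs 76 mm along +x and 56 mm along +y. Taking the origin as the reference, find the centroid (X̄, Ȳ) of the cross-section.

vertical leg: A = 18 × 130 = 2340.00, centroid at (9.00, 65.00).
horizontal leg: A = 110 × 26 = 2860.00, centroid at (73.00, 13.00).
gusset: A = ½·76·56 = 2128.00, centroid at (43.33, 44.67).
ΣA = 7328.00 mm²
ΣAX̄ = (2340.00)(9.00) + (2860.00)(73.00) + (2128.00)(43.33) = 322053.33 mm³
ΣAȲ = (2340.00)(65.00) + (2860.00)(13.00) + (2128.00)(44.67) = 284330.67 mm³
X̄ = 322053.33 / 7328.00 = 43.95 mm
Ȳ = 284330.67 / 7328.00 = 38.80 mm

X̄ = 43.95 mm, Ȳ = 38.80 mm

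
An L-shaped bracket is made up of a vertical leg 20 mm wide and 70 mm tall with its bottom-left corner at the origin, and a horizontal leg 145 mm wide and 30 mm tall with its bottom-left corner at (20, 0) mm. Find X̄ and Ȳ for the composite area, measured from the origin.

vertical leg: A = 20 × 70 = 1400.00, centroid at (10.00, 35.00).
horizontal leg: A = 145 × 30 = 4350.00, centroid at (92.50, 15.00).
ΣA = 5750.00 mm², ΣAX̄ = 416375.00 mm³, ΣAȲ = 114250.00 mm³.
X̄ = 416375.00/5750.00 = 72.41 mm; Ȳ = 114250.00/5750.00 = 19.87 mm.

X̄ = 72.41 mm, Ȳ = 19.87 mm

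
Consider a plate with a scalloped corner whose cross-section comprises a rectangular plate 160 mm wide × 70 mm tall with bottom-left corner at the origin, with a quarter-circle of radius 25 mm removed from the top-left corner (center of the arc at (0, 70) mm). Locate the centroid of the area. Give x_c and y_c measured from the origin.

plate: A = 160 × 70 = 11200.00, centroid at (80.00, 35.00).
removed quarter-circle: A = −¼π·25² = -490.87, centroid at (10.61, 59.39).
ΣA = 10709.13 mm²
ΣAx_c = (11200.00)(80.00) + (-490.87)(10.61) = 890791.67 mm³
ΣAy_c = (11200.00)(35.00) + (-490.87)(59.39) = 362847.16 mm³
x_c = 890791.67 / 10709.13 = 83.18 mm
y_c = 362847.16 / 10709.13 = 33.88 mm

x_c = 83.18 mm, y_c = 33.88 mm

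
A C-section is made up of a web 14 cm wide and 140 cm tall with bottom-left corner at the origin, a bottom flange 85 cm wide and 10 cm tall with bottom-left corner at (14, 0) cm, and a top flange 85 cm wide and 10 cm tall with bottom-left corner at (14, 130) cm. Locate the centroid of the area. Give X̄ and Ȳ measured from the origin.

X̄ = 29.99 cm, Ȳ = 70.00 cm

web: A = 14 × 140 = 1960.00, centroid at (7.00, 70.00).
bottom flange: A = 85 × 10 = 850.00, centroid at (56.50, 5.00).
top flange: A = 85 × 10 = 850.00, centroid at (56.50, 135.00).
ΣA = 3660.00 cm²
ΣAX̄ = (1960.00)(7.00) + (850.00)(56.50) + (850.00)(56.50) = 109770.00 cm³
ΣAȲ = (1960.00)(70.00) + (850.00)(5.00) + (850.00)(135.00) = 256200.00 cm³
X̄ = 109770.00 / 3660.00 = 29.99 cm
Ȳ = 256200.00 / 3660.00 = 70.00 cm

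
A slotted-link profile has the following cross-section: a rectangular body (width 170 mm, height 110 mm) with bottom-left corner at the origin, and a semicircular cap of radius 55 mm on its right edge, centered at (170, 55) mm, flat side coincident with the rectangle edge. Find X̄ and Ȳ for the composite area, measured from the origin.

X̄ = 106.95 mm, Ȳ = 55.00 mm

rectangular body: A = 170 × 110 = 18700.00, centroid at (85.00, 55.00).
semicircular end: A = ½π·55² = 4751.66, centroid at (193.34, 55.00).
ΣA = 23451.66 mm²
ΣAX̄ = (18700.00)(85.00) + (4751.66)(193.34) = 2508198.68 mm³
ΣAȲ = (18700.00)(55.00) + (4751.66)(55.00) = 1289841.24 mm³
X̄ = 2508198.68 / 23451.66 = 106.95 mm
Ȳ = 1289841.24 / 23451.66 = 55.00 mm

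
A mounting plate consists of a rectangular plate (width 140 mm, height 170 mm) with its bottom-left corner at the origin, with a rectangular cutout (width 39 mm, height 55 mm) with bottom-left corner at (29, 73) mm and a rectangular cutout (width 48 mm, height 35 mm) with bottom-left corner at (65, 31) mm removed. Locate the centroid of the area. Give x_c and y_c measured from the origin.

plate: A = 140 × 170 = 23800.00, centroid at (70.00, 85.00).
hole 1: A = −(39 × 55) = -2145.00, centroid at (48.50, 100.50).
hole 2: A = −(48 × 35) = -1680.00, centroid at (89.00, 48.50).
ΣA = 19975.00 mm²
ΣAx_c = (23800.00)(70.00) + (-2145.00)(48.50) + (-1680.00)(89.00) = 1412447.50 mm³
ΣAy_c = (23800.00)(85.00) + (-2145.00)(100.50) + (-1680.00)(48.50) = 1725947.50 mm³
x_c = 1412447.50 / 19975.00 = 70.71 mm
y_c = 1725947.50 / 19975.00 = 86.41 mm

x_c = 70.71 mm, y_c = 86.41 mm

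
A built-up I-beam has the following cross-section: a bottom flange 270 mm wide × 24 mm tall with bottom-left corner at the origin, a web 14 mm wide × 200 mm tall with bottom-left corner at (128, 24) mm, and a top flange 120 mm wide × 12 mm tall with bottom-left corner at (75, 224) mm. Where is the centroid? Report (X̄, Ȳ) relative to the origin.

bottom flange: A = 270 × 24 = 6480.00, centroid at (135.00, 12.00).
web: A = 14 × 200 = 2800.00, centroid at (135.00, 124.00).
top flange: A = 120 × 12 = 1440.00, centroid at (135.00, 230.00).
ΣA = 10720.00 mm²
ΣAX̄ = (6480.00)(135.00) + (2800.00)(135.00) + (1440.00)(135.00) = 1447200.00 mm³
ΣAȲ = (6480.00)(12.00) + (2800.00)(124.00) + (1440.00)(230.00) = 756160.00 mm³
X̄ = 1447200.00 / 10720.00 = 135.00 mm
Ȳ = 756160.00 / 10720.00 = 70.54 mm

X̄ = 135.00 mm, Ȳ = 70.54 mm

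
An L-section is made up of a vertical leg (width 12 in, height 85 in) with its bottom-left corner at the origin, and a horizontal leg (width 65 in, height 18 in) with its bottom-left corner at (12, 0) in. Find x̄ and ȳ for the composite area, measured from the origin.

vertical leg: A = 12 × 85 = 1020.00, centroid at (6.00, 42.50).
horizontal leg: A = 65 × 18 = 1170.00, centroid at (44.50, 9.00).
ΣA = 2190.00 in², ΣAx̄ = 58185.00 in³, ΣAȳ = 53880.00 in³.
x̄ = 58185.00/2190.00 = 26.57 in; ȳ = 53880.00/2190.00 = 24.60 in.

x̄ = 26.57 in, ȳ = 24.60 in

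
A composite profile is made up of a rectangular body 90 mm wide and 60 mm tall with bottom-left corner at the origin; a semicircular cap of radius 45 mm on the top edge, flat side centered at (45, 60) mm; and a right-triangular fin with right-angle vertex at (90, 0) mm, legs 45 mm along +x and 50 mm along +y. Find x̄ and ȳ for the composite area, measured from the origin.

x̄ = 51.95 mm, ȳ = 44.55 mm

rectangular body: A = 90 × 60 = 5400.00, centroid at (45.00, 30.00).
semicircular top: A = ½π·45² = 3180.86, centroid at (45.00, 79.10).
triangular fin: A = ½·45·50 = 1125.00, centroid at (105.00, 16.67).
ΣA = 9705.86 mm², ΣAx̄ = 504263.82 mm³, ΣAȳ = 432351.75 mm³.
x̄ = 504263.82/9705.86 = 51.95 mm; ȳ = 432351.75/9705.86 = 44.55 mm.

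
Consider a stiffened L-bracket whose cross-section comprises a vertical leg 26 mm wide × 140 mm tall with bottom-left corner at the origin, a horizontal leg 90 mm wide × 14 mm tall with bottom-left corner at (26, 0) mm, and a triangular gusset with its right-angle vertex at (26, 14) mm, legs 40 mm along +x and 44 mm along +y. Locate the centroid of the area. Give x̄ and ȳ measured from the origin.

x̄ = 29.65 mm, ȳ = 49.97 mm

Part | A | x̄ᵢ | ȳᵢ | A·x̄ᵢ | A·ȳᵢ
vertical leg | 3640.00 | 13.00 | 70.00 | 47320.00 | 254800.00
horizontal leg | 1260.00 | 71.00 | 7.00 | 89460.00 | 8820.00
gusset | 880.00 | 39.33 | 28.67 | 34613.33 | 25226.67
Σ | 5780.00 |  |  | 171393.33 | 288846.67
x̄ = 171393.33 / 5780.00 = 29.65 mm
ȳ = 288846.67 / 5780.00 = 49.97 mm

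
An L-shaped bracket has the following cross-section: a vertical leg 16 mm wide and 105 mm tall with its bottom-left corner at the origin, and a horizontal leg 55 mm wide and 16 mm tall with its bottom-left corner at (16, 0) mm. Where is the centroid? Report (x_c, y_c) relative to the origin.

vertical leg: A = 16 × 105 = 1680.00, centroid at (8.00, 52.50).
horizontal leg: A = 55 × 16 = 880.00, centroid at (43.50, 8.00).
ΣA = 2560.00 mm²
ΣAx_c = (1680.00)(8.00) + (880.00)(43.50) = 51720.00 mm³
ΣAy_c = (1680.00)(52.50) + (880.00)(8.00) = 95240.00 mm³
x_c = 51720.00 / 2560.00 = 20.20 mm
y_c = 95240.00 / 2560.00 = 37.20 mm

x_c = 20.20 mm, y_c = 37.20 mm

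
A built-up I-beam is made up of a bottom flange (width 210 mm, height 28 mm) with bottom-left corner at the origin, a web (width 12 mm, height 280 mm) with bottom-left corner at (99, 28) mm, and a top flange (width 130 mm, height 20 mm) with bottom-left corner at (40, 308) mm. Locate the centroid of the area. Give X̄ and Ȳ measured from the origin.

X̄ = 105.00 mm, Ȳ = 124.46 mm

Part | A | x̄ᵢ | ȳᵢ | A·x̄ᵢ | A·ȳᵢ
bottom flange | 5880.00 | 105.00 | 14.00 | 617400.00 | 82320.00
web | 3360.00 | 105.00 | 168.00 | 352800.00 | 564480.00
top flange | 2600.00 | 105.00 | 318.00 | 273000.00 | 826800.00
Σ | 11840.00 |  |  | 1243200.00 | 1473600.00
X̄ = 1243200.00 / 11840.00 = 105.00 mm
Ȳ = 1473600.00 / 11840.00 = 124.46 mm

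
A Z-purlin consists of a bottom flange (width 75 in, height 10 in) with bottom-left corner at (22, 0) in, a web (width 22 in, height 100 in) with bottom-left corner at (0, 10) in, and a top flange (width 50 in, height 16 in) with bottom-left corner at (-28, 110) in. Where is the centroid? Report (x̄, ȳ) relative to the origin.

x̄ = 17.71 in, ȳ = 61.37 in

bottom flange: A = 75 × 10 = 750.00, centroid at (59.50, 5.00).
web: A = 22 × 100 = 2200.00, centroid at (11.00, 60.00).
top flange: A = 50 × 16 = 800.00, centroid at (-3.00, 118.00).
ΣA = 3750.00 in², ΣAx̄ = 66425.00 in³, ΣAȳ = 230150.00 in³.
x̄ = 66425.00/3750.00 = 17.71 in; ȳ = 230150.00/3750.00 = 61.37 in.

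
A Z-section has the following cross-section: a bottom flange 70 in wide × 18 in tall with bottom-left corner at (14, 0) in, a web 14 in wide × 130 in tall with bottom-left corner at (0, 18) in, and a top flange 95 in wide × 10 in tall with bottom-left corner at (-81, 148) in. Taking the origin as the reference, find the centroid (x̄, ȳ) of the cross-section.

x̄ = 10.58 in, ȳ = 76.36 in

Part | A | x̄ᵢ | ȳᵢ | A·x̄ᵢ | A·ȳᵢ
bottom flange | 1260.00 | 49.00 | 9.00 | 61740.00 | 11340.00
web | 1820.00 | 7.00 | 83.00 | 12740.00 | 151060.00
top flange | 950.00 | -33.50 | 153.00 | -31825.00 | 145350.00
Σ | 4030.00 |  |  | 42655.00 | 307750.00
x̄ = 42655.00 / 4030.00 = 10.58 in
ȳ = 307750.00 / 4030.00 = 76.36 in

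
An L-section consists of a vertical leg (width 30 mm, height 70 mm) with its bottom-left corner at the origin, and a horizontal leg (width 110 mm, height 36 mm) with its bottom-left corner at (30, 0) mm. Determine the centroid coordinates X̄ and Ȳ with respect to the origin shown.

vertical leg: A = 30 × 70 = 2100.00, centroid at (15.00, 35.00).
horizontal leg: A = 110 × 36 = 3960.00, centroid at (85.00, 18.00).
ΣA = 6060.00 mm², ΣAX̄ = 368100.00 mm³, ΣAȲ = 144780.00 mm³.
X̄ = 368100.00/6060.00 = 60.74 mm; Ȳ = 144780.00/6060.00 = 23.89 mm.

X̄ = 60.74 mm, Ȳ = 23.89 mm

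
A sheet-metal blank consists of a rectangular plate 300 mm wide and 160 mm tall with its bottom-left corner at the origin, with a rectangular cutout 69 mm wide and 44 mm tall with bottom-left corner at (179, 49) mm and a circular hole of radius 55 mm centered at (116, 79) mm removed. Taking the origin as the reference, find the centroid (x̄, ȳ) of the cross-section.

plate: A = 300 × 160 = 48000.00, centroid at (150.00, 80.00).
hole 1: A = −(69 × 44) = -3036.00, centroid at (213.50, 71.00).
hole 2: A = −π·55² = -9503.32, centroid at (116.00, 79.00).
ΣA = 35460.68 mm², ΣAx̄ = 5449429.14 mm³, ΣAȳ = 2873681.90 mm³.
x̄ = 5449429.14/35460.68 = 153.68 mm; ȳ = 2873681.90/35460.68 = 81.04 mm.

x̄ = 153.68 mm, ȳ = 81.04 mm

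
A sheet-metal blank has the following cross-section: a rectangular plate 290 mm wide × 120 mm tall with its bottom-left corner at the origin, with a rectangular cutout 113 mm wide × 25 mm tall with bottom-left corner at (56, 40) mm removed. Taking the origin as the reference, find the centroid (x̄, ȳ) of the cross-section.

x̄ = 147.87 mm, ȳ = 60.66 mm

Part | A | x̄ᵢ | ȳᵢ | A·x̄ᵢ | A·ȳᵢ
plate | 34800.00 | 145.00 | 60.00 | 5046000.00 | 2088000.00
hole | -2825.00 | 112.50 | 52.50 | -317812.50 | -148312.50
Σ | 31975.00 |  |  | 4728187.50 | 1939687.50
x̄ = 4728187.50 / 31975.00 = 147.87 mm
ȳ = 1939687.50 / 31975.00 = 60.66 mm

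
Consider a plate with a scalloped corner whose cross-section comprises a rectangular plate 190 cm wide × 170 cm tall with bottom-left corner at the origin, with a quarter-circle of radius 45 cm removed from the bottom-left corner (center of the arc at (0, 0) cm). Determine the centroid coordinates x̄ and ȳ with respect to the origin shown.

plate: A = 190 × 170 = 32300.00, centroid at (95.00, 85.00).
removed quarter-circle: A = −¼π·45² = -1590.43, centroid at (19.10, 19.10).
ΣA = 30709.57 cm², ΣAx̄ = 3038125.00 cm³, ΣAȳ = 2715125.00 cm³.
x̄ = 3038125.00/30709.57 = 98.93 cm; ȳ = 2715125.00/30709.57 = 88.41 cm.

x̄ = 98.93 cm, ȳ = 88.41 cm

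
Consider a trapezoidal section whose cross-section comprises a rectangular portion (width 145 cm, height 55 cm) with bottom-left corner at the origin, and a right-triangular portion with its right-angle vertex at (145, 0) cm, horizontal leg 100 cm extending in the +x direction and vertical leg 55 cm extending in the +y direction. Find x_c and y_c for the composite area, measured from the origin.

x_c = 99.64 cm, y_c = 25.15 cm

Part | A | x̄ᵢ | ȳᵢ | A·x̄ᵢ | A·ȳᵢ
rectangular portion | 7975.00 | 72.50 | 27.50 | 578187.50 | 219312.50
triangular portion | 2750.00 | 178.33 | 18.33 | 490416.67 | 50416.67
Σ | 10725.00 |  |  | 1068604.17 | 269729.17
x_c = 1068604.17 / 10725.00 = 99.64 cm
y_c = 269729.17 / 10725.00 = 25.15 cm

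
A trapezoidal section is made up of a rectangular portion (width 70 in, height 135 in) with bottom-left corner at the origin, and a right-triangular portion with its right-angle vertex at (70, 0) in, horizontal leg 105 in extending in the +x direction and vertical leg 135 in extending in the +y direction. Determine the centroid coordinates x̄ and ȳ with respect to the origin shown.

x̄ = 65.00 in, ȳ = 57.86 in

rectangular portion: A = 70 × 135 = 9450.00, centroid at (35.00, 67.50).
triangular portion: A = ½·105·135 = 7087.50, centroid at (105.00, 45.00).
ΣA = 16537.50 in²
ΣAx̄ = (9450.00)(35.00) + (7087.50)(105.00) = 1074937.50 in³
ΣAȳ = (9450.00)(67.50) + (7087.50)(45.00) = 956812.50 in³
x̄ = 1074937.50 / 16537.50 = 65.00 in
ȳ = 956812.50 / 16537.50 = 57.86 in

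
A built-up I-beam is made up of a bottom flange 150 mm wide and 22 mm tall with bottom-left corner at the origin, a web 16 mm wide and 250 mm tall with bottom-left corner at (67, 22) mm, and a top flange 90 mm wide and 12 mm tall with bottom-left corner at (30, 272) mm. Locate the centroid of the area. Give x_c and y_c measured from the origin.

x_c = 75.00 mm, y_c = 110.33 mm

bottom flange: A = 150 × 22 = 3300.00, centroid at (75.00, 11.00).
web: A = 16 × 250 = 4000.00, centroid at (75.00, 147.00).
top flange: A = 90 × 12 = 1080.00, centroid at (75.00, 278.00).
ΣA = 8380.00 mm²
ΣAx_c = (3300.00)(75.00) + (4000.00)(75.00) + (1080.00)(75.00) = 628500.00 mm³
ΣAy_c = (3300.00)(11.00) + (4000.00)(147.00) + (1080.00)(278.00) = 924540.00 mm³
x_c = 628500.00 / 8380.00 = 75.00 mm
y_c = 924540.00 / 8380.00 = 110.33 mm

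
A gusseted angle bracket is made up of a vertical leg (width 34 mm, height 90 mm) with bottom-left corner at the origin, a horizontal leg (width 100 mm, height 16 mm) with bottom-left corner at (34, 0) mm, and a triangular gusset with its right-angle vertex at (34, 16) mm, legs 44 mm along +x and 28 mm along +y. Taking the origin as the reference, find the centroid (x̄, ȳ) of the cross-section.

x̄ = 41.02 mm, ȳ = 31.48 mm

vertical leg: A = 34 × 90 = 3060.00, centroid at (17.00, 45.00).
horizontal leg: A = 100 × 16 = 1600.00, centroid at (84.00, 8.00).
gusset: A = ½·44·28 = 616.00, centroid at (48.67, 25.33).
ΣA = 5276.00 mm²
ΣAx̄ = (3060.00)(17.00) + (1600.00)(84.00) + (616.00)(48.67) = 216398.67 mm³
ΣAȳ = (3060.00)(45.00) + (1600.00)(8.00) + (616.00)(25.33) = 166105.33 mm³
x̄ = 216398.67 / 5276.00 = 41.02 mm
ȳ = 166105.33 / 5276.00 = 31.48 mm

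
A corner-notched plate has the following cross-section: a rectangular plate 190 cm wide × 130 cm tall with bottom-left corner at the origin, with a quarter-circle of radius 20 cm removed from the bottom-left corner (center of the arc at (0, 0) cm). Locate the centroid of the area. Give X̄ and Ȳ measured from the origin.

X̄ = 96.11 cm, Ȳ = 65.73 cm

plate: A = 190 × 130 = 24700.00, centroid at (95.00, 65.00).
removed quarter-circle: A = −¼π·20² = -314.16, centroid at (8.49, 8.49).
ΣA = 24385.84 cm², ΣAX̄ = 2343833.33 cm³, ΣAȲ = 1602833.33 cm³.
X̄ = 2343833.33/24385.84 = 96.11 cm; Ȳ = 1602833.33/24385.84 = 65.73 cm.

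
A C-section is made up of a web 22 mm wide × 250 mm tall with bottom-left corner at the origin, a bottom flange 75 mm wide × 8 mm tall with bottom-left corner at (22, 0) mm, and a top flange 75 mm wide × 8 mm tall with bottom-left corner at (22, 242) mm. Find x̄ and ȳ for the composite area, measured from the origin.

x̄ = 19.69 mm, ȳ = 125.00 mm

web: A = 22 × 250 = 5500.00, centroid at (11.00, 125.00).
bottom flange: A = 75 × 8 = 600.00, centroid at (59.50, 4.00).
top flange: A = 75 × 8 = 600.00, centroid at (59.50, 246.00).
ΣA = 6700.00 mm², ΣAx̄ = 131900.00 mm³, ΣAȳ = 837500.00 mm³.
x̄ = 131900.00/6700.00 = 19.69 mm; ȳ = 837500.00/6700.00 = 125.00 mm.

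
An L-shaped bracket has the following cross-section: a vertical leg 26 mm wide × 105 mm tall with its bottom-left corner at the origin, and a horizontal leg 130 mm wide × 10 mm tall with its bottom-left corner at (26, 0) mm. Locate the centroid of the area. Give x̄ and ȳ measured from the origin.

x̄ = 38.16 mm, ȳ = 37.18 mm

vertical leg: A = 26 × 105 = 2730.00, centroid at (13.00, 52.50).
horizontal leg: A = 130 × 10 = 1300.00, centroid at (91.00, 5.00).
ΣA = 4030.00 mm²
ΣAx̄ = (2730.00)(13.00) + (1300.00)(91.00) = 153790.00 mm³
ΣAȳ = (2730.00)(52.50) + (1300.00)(5.00) = 149825.00 mm³
x̄ = 153790.00 / 4030.00 = 38.16 mm
ȳ = 149825.00 / 4030.00 = 37.18 mm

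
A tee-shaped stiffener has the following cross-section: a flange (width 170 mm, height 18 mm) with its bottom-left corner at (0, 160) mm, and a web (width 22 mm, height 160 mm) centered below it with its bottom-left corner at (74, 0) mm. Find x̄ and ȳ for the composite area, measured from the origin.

Part | A | x̄ᵢ | ȳᵢ | A·x̄ᵢ | A·ȳᵢ
web | 3520.00 | 85.00 | 80.00 | 299200.00 | 281600.00
flange | 3060.00 | 85.00 | 169.00 | 260100.00 | 517140.00
Σ | 6580.00 |  |  | 559300.00 | 798740.00
x̄ = 559300.00 / 6580.00 = 85.00 mm
ȳ = 798740.00 / 6580.00 = 121.39 mm

x̄ = 85.00 mm, ȳ = 121.39 mm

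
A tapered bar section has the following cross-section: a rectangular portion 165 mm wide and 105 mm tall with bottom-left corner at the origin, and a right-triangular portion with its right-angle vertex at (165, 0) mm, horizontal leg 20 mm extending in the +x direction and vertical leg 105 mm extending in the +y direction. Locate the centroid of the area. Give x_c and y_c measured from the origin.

x_c = 87.60 mm, y_c = 51.50 mm

rectangular portion: A = 165 × 105 = 17325.00, centroid at (82.50, 52.50).
triangular portion: A = ½·20·105 = 1050.00, centroid at (171.67, 35.00).
ΣA = 18375.00 mm²
ΣAx_c = (17325.00)(82.50) + (1050.00)(171.67) = 1609562.50 mm³
ΣAy_c = (17325.00)(52.50) + (1050.00)(35.00) = 946312.50 mm³
x_c = 1609562.50 / 18375.00 = 87.60 mm
y_c = 946312.50 / 18375.00 = 51.50 mm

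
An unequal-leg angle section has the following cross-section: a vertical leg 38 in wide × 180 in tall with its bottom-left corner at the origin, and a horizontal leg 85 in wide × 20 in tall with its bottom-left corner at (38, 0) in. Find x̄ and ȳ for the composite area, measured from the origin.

x̄ = 31.24 in, ȳ = 74.07 in

vertical leg: A = 38 × 180 = 6840.00, centroid at (19.00, 90.00).
horizontal leg: A = 85 × 20 = 1700.00, centroid at (80.50, 10.00).
ΣA = 8540.00 in², ΣAx̄ = 266810.00 in³, ΣAȳ = 632600.00 in³.
x̄ = 266810.00/8540.00 = 31.24 in; ȳ = 632600.00/8540.00 = 74.07 in.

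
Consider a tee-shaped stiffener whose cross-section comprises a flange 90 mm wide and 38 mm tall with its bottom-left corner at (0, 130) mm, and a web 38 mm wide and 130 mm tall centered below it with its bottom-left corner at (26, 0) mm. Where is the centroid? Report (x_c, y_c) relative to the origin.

x_c = 45.00 mm, y_c = 99.36 mm

web: A = 38 × 130 = 4940.00, centroid at (45.00, 65.00).
flange: A = 90 × 38 = 3420.00, centroid at (45.00, 149.00).
ΣA = 8360.00 mm², ΣAx_c = 376200.00 mm³, ΣAy_c = 830680.00 mm³.
x_c = 376200.00/8360.00 = 45.00 mm; y_c = 830680.00/8360.00 = 99.36 mm.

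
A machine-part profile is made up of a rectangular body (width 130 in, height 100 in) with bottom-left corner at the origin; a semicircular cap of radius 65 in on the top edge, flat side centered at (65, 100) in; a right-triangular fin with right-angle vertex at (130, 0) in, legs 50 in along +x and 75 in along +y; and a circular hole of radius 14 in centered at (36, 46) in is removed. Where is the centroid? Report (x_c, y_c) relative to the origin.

x_c = 73.18 in, y_c = 72.52 in

rectangular body: A = 130 × 100 = 13000.00, centroid at (65.00, 50.00).
semicircular top: A = ½π·65² = 6636.61, centroid at (65.00, 127.59).
triangular fin: A = ½·50·75 = 1875.00, centroid at (146.67, 25.00).
hole: A = −π·14² = -615.75, centroid at (36.00, 46.00).
ΣA = 20895.86 in²
ΣAx_c = (13000.00)(65.00) + (6636.61)(65.00) + (1875.00)(146.67) + (-615.75)(36.00) = 1529212.86 in³
ΣAy_c = (13000.00)(50.00) + (6636.61)(127.59) + (1875.00)(25.00) + (-615.75)(46.00) = 1515295.18 in³
x_c = 1529212.86 / 20895.86 = 73.18 in
y_c = 1515295.18 / 20895.86 = 72.52 in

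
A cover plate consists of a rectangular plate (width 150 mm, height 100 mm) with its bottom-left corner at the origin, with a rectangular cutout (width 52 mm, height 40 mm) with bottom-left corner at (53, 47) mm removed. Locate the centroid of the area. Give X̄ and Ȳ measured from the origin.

X̄ = 74.36 mm, Ȳ = 47.26 mm

plate: A = 150 × 100 = 15000.00, centroid at (75.00, 50.00).
hole: A = −(52 × 40) = -2080.00, centroid at (79.00, 67.00).
ΣA = 12920.00 mm²
ΣAX̄ = (15000.00)(75.00) + (-2080.00)(79.00) = 960680.00 mm³
ΣAȲ = (15000.00)(50.00) + (-2080.00)(67.00) = 610640.00 mm³
X̄ = 960680.00 / 12920.00 = 74.36 mm
Ȳ = 610640.00 / 12920.00 = 47.26 mm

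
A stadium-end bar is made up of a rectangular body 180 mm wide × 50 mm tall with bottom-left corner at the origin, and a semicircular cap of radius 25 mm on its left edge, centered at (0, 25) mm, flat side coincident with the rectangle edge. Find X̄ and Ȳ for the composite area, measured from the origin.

rectangular body: A = 180 × 50 = 9000.00, centroid at (90.00, 25.00).
semicircular end: A = ½π·25² = 981.75, centroid at (-10.61, 25.00).
ΣA = 9981.75 mm², ΣAX̄ = 799583.33 mm³, ΣAȲ = 249543.69 mm³.
X̄ = 799583.33/9981.75 = 80.10 mm; Ȳ = 249543.69/9981.75 = 25.00 mm.

X̄ = 80.10 mm, Ȳ = 25.00 mm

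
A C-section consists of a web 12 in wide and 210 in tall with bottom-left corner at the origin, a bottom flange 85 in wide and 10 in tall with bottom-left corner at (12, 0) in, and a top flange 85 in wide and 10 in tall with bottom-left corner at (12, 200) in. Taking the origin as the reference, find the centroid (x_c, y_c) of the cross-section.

web: A = 12 × 210 = 2520.00, centroid at (6.00, 105.00).
bottom flange: A = 85 × 10 = 850.00, centroid at (54.50, 5.00).
top flange: A = 85 × 10 = 850.00, centroid at (54.50, 205.00).
ΣA = 4220.00 in², ΣAx_c = 107770.00 in³, ΣAy_c = 443100.00 in³.
x_c = 107770.00/4220.00 = 25.54 in; y_c = 443100.00/4220.00 = 105.00 in.

x_c = 25.54 in, y_c = 105.00 in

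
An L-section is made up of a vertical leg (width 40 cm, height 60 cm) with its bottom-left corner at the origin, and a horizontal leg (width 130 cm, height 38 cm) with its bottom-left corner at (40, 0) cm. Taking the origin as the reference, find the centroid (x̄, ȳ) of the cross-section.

x̄ = 77.21 cm, ȳ = 22.60 cm

vertical leg: A = 40 × 60 = 2400.00, centroid at (20.00, 30.00).
horizontal leg: A = 130 × 38 = 4940.00, centroid at (105.00, 19.00).
ΣA = 7340.00 cm²
ΣAx̄ = (2400.00)(20.00) + (4940.00)(105.00) = 566700.00 cm³
ΣAȳ = (2400.00)(30.00) + (4940.00)(19.00) = 165860.00 cm³
x̄ = 566700.00 / 7340.00 = 77.21 cm
ȳ = 165860.00 / 7340.00 = 22.60 cm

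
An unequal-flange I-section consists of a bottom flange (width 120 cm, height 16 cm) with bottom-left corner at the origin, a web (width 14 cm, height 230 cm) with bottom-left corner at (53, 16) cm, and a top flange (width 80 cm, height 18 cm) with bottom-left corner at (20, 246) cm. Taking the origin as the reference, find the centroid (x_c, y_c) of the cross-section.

bottom flange: A = 120 × 16 = 1920.00, centroid at (60.00, 8.00).
web: A = 14 × 230 = 3220.00, centroid at (60.00, 131.00).
top flange: A = 80 × 18 = 1440.00, centroid at (60.00, 255.00).
ΣA = 6580.00 cm², ΣAx_c = 394800.00 cm³, ΣAy_c = 804380.00 cm³.
x_c = 394800.00/6580.00 = 60.00 cm; y_c = 804380.00/6580.00 = 122.25 cm.

x_c = 60.00 cm, y_c = 122.25 cm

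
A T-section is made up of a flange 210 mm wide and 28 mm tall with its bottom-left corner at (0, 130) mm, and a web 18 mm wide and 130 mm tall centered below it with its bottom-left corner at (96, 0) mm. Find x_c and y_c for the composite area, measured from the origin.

x_c = 105.00 mm, y_c = 121.51 mm

web: A = 18 × 130 = 2340.00, centroid at (105.00, 65.00).
flange: A = 210 × 28 = 5880.00, centroid at (105.00, 144.00).
ΣA = 8220.00 mm², ΣAx_c = 863100.00 mm³, ΣAy_c = 998820.00 mm³.
x_c = 863100.00/8220.00 = 105.00 mm; y_c = 998820.00/8220.00 = 121.51 mm.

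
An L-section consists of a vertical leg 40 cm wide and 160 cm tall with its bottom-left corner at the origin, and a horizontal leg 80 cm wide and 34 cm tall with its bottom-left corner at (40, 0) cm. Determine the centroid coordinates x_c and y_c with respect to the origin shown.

Part | A | x̄ᵢ | ȳᵢ | A·x̄ᵢ | A·ȳᵢ
vertical leg | 6400.00 | 20.00 | 80.00 | 128000.00 | 512000.00
horizontal leg | 2720.00 | 80.00 | 17.00 | 217600.00 | 46240.00
Σ | 9120.00 |  |  | 345600.00 | 558240.00
x_c = 345600.00 / 9120.00 = 37.89 cm
y_c = 558240.00 / 9120.00 = 61.21 cm

x_c = 37.89 cm, y_c = 61.21 cm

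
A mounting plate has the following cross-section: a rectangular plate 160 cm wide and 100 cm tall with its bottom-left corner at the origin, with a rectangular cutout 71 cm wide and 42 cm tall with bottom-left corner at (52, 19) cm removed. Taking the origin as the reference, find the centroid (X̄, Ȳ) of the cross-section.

plate: A = 160 × 100 = 16000.00, centroid at (80.00, 50.00).
hole: A = −(71 × 42) = -2982.00, centroid at (87.50, 40.00).
ΣA = 13018.00 cm², ΣAX̄ = 1019075.00 cm³, ΣAȲ = 680720.00 cm³.
X̄ = 1019075.00/13018.00 = 78.28 cm; Ȳ = 680720.00/13018.00 = 52.29 cm.

X̄ = 78.28 cm, Ȳ = 52.29 cm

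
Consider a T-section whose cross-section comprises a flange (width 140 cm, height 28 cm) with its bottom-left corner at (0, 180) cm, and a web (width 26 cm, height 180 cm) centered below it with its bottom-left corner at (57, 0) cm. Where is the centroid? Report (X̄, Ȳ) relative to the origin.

Part | A | x̄ᵢ | ȳᵢ | A·x̄ᵢ | A·ȳᵢ
web | 4680.00 | 70.00 | 90.00 | 327600.00 | 421200.00
flange | 3920.00 | 70.00 | 194.00 | 274400.00 | 760480.00
Σ | 8600.00 |  |  | 602000.00 | 1181680.00
X̄ = 602000.00 / 8600.00 = 70.00 cm
Ȳ = 1181680.00 / 8600.00 = 137.40 cm

X̄ = 70.00 cm, Ȳ = 137.40 cm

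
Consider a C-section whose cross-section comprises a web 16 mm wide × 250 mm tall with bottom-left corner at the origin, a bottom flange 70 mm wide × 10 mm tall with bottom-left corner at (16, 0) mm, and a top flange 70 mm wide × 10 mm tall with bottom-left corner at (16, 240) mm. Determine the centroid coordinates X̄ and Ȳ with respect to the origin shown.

web: A = 16 × 250 = 4000.00, centroid at (8.00, 125.00).
bottom flange: A = 70 × 10 = 700.00, centroid at (51.00, 5.00).
top flange: A = 70 × 10 = 700.00, centroid at (51.00, 245.00).
ΣA = 5400.00 mm²
ΣAX̄ = (4000.00)(8.00) + (700.00)(51.00) + (700.00)(51.00) = 103400.00 mm³
ΣAȲ = (4000.00)(125.00) + (700.00)(5.00) + (700.00)(245.00) = 675000.00 mm³
X̄ = 103400.00 / 5400.00 = 19.15 mm
Ȳ = 675000.00 / 5400.00 = 125.00 mm

X̄ = 19.15 mm, Ȳ = 125.00 mm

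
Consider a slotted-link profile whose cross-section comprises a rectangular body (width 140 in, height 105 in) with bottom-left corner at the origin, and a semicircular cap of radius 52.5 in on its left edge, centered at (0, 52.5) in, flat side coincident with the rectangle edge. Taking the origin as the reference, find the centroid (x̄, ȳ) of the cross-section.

x̄ = 49.00 in, ȳ = 52.50 in

Part | A | x̄ᵢ | ȳᵢ | A·x̄ᵢ | A·ȳᵢ
rectangular body | 14700.00 | 70.00 | 52.50 | 1029000.00 | 771750.00
semicircular end | 4329.51 | -22.28 | 52.50 | -96468.75 | 227299.14
Σ | 19029.51 |  |  | 932531.25 | 999049.14
x̄ = 932531.25 / 19029.51 = 49.00 in
ȳ = 999049.14 / 19029.51 = 52.50 in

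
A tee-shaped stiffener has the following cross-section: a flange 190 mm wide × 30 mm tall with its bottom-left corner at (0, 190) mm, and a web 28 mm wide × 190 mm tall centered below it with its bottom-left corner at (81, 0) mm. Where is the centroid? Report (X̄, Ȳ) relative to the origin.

web: A = 28 × 190 = 5320.00, centroid at (95.00, 95.00).
flange: A = 190 × 30 = 5700.00, centroid at (95.00, 205.00).
ΣA = 11020.00 mm², ΣAX̄ = 1046900.00 mm³, ΣAȲ = 1673900.00 mm³.
X̄ = 1046900.00/11020.00 = 95.00 mm; Ȳ = 1673900.00/11020.00 = 151.90 mm.

X̄ = 95.00 mm, Ȳ = 151.90 mm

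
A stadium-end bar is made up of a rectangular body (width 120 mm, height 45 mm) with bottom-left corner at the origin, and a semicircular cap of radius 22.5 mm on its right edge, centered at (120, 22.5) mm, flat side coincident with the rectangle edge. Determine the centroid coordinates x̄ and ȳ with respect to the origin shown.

rectangular body: A = 120 × 45 = 5400.00, centroid at (60.00, 22.50).
semicircular end: A = ½π·22.5² = 795.22, centroid at (129.55, 22.50).
ΣA = 6195.22 mm², ΣAx̄ = 427019.63 mm³, ΣAȳ = 139392.35 mm³.
x̄ = 427019.63/6195.22 = 68.93 mm; ȳ = 139392.35/6195.22 = 22.50 mm.

x̄ = 68.93 mm, ȳ = 22.50 mm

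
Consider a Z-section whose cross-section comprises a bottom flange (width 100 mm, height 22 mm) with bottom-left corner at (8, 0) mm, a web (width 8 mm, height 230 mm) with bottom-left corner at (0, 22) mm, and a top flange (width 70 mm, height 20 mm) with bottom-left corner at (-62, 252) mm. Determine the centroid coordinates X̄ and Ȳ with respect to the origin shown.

bottom flange: A = 100 × 22 = 2200.00, centroid at (58.00, 11.00).
web: A = 8 × 230 = 1840.00, centroid at (4.00, 137.00).
top flange: A = 70 × 20 = 1400.00, centroid at (-27.00, 262.00).
ΣA = 5440.00 mm², ΣAX̄ = 97160.00 mm³, ΣAȲ = 643080.00 mm³.
X̄ = 97160.00/5440.00 = 17.86 mm; Ȳ = 643080.00/5440.00 = 118.21 mm.

X̄ = 17.86 mm, Ȳ = 118.21 mm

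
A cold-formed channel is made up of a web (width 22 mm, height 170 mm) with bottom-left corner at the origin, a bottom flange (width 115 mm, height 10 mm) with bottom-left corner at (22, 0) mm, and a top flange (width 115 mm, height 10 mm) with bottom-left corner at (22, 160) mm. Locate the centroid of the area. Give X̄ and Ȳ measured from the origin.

X̄ = 37.08 mm, Ȳ = 85.00 mm

web: A = 22 × 170 = 3740.00, centroid at (11.00, 85.00).
bottom flange: A = 115 × 10 = 1150.00, centroid at (79.50, 5.00).
top flange: A = 115 × 10 = 1150.00, centroid at (79.50, 165.00).
ΣA = 6040.00 mm², ΣAX̄ = 223990.00 mm³, ΣAȲ = 513400.00 mm³.
X̄ = 223990.00/6040.00 = 37.08 mm; Ȳ = 513400.00/6040.00 = 85.00 mm.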